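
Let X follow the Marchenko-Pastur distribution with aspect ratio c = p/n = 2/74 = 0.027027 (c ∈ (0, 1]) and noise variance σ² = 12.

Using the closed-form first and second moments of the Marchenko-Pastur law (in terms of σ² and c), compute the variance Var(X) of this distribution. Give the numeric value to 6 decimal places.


Recall the MP moments m_1 = E[X] = σ² and m_2 = E[X²] = σ⁴ (1 + c).
m_1 = E[X] = σ² = 12, so m_1² = 144.
m_2 = E[X²] = σ⁴ (1 + c) = 144 · (1 + 0.027027) = 144 · 1.027027 = 147.891892.
(Note m_2 − m_1² simplifies to c · σ⁴ = 0.027027 · 144.)

Var(X) = m_2 − m_1² = 147.891892 − 144 = 3.891892.


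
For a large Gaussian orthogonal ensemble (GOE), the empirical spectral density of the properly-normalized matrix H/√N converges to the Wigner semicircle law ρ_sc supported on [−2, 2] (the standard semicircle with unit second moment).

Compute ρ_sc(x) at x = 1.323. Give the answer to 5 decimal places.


ρ_sc(x) = (1/(2π)) √(4 − x²). With x = 1.323:
  4 − x² = 4 − (1.323)² = 4 − 1.750329 = 2.249671.
  √(4 − x²) = 1.499890.
  1/(2π) = 0.159155.
  ρ_sc(1.323) = 0.159155 · 1.499890 = 0.238715.

Rounded to 5 decimal places: ρ_sc(1.323) ≈ 0.23871.


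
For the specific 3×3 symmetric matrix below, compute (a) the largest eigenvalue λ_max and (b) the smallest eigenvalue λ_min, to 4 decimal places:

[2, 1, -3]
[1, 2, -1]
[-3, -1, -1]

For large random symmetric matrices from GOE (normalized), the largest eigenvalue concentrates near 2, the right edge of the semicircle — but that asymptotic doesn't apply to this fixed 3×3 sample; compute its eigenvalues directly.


Since M is real symmetric, all three eigenvalues are real; they are the roots of det(λI − M) = λ³ − (tr M) λ² + s λ − det M, where s is the sum of the principal 2×2 minors.
tr M = 2 + 2 + (-1) = 3.
s = (2·2 − 1²) + (2·(-1) − (-3)²) + (2·(-1) − (-1)²) = 3 + (-11) + (-3) = -11.
det M (expand along row 1) = 2·(-3) − 1·(-4) + (-3)·5 = -17.
Characteristic polynomial: λ³ − 3λ² − 11λ + 17 = 0.
Substitute λ = y + (tr M)/3 = y + 1.000000 to remove the quadratic term: y³ + p·y + q = 0 with p = s − (tr M)²/3 = -14.000000 and q = −2(tr M)³/27 + (tr M)·s/3 − det M = 4.000000.
Three real roots ⇒ use the trigonometric (Viète) form: r = 2√(−p/3) = 4.320494, φ = arccos(3q/(p·r)) = arccos(-0.198390) = 1.770511 rad.
y_k = r·cos(φ/3 − 2πk/3) for k = 0, 1, 2 gives y = 3.589664, 0.287410, -3.877074.
λ_k = y_k + 1.000000 gives λ = 4.5897, 1.2874, -2.8771 (check: the sum is 3.0000 = tr M).

Hence λ_max = 4.5897 and λ_min = -2.8771.


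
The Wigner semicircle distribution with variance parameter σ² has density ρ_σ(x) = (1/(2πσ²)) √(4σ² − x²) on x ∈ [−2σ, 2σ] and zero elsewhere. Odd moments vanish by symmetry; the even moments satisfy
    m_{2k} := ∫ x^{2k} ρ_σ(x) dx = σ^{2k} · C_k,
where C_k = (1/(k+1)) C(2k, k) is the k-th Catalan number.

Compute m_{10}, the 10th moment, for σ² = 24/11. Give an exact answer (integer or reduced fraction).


By the scaled semicircle moment identity, m_{2k} = σ^{2k} · C_k with k = 5.
C_5 = (1/(k+1)) · C(2k, k) = (1/6) · C(10, 5) = (1/6) · 252 = 42.
σ^{2k} = (σ²)^k = (24/11)^5 = 7962624/161051.

Therefore m_{10} = σ^{10} · C_5 = (7962624/161051) · 42 = 334430208/161051.


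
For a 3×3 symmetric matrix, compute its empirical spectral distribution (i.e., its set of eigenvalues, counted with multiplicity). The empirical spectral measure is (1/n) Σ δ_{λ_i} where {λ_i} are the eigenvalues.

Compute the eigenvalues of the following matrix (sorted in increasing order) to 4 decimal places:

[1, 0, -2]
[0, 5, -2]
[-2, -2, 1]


Since M is real symmetric, all three eigenvalues are real; they are the roots of det(λI − M) = λ³ − (tr M) λ² + s λ − det M, where s is the sum of the principal 2×2 minors.
tr M = 1 + 5 + 1 = 7.
s = (1·5 − 0²) + (1·1 − (-2)²) + (5·1 − (-2)²) = 5 + (-3) + 1 = 3.
det M (expand along row 1) = 1·1 − 0·(-4) + (-2)·10 = -19.
Characteristic polynomial: λ³ − 7λ² + 3λ + 19 = 0.
Substitute λ = y + (tr M)/3 = y + 2.333333 to remove the quadratic term: y³ + p·y + q = 0 with p = s − (tr M)²/3 = -13.333333 and q = −2(tr M)³/27 + (tr M)·s/3 − det M = 0.592593.
Three real roots ⇒ use the trigonometric (Viète) form: r = 2√(−p/3) = 4.216370, φ = arccos(3q/(p·r)) = arccos(-0.031623) = 1.602424 rad.
y_k = r·cos(φ/3 − 2πk/3) for k = 0, 1, 2 gives y = 3.629055, 0.044451, -3.673506.
λ_k = y_k + 2.333333 gives λ = 5.9624, 2.3778, -1.3402 (check: the sum is 7.0000 = tr M).

Eigenvalues sorted in increasing order: [-1.3402, 2.3778, 5.9624].


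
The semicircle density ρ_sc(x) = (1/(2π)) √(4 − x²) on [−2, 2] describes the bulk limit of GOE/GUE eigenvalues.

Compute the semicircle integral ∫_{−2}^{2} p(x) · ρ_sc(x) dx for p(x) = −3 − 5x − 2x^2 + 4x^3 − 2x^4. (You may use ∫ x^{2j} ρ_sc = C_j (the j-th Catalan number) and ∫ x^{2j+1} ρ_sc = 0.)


Write p(x) = Σ a_i x^i, split into monomials and integrate each against ρ_sc separately.
Using ∫ x^{2j} ρ_sc = C_j = (1/(j+1)) C(2j, j) (Catalan numbers) and ∫ x^{2j+1} ρ_sc = 0 (odd monomials vanish by symmetry):
  i = 0 (even): a_0 · C_{0} = -3 · 1 = -3
  i = 1 (odd): ∫ x^1 ρ_sc = 0 (vanishes)
  i = 2 (even): a_2 · C_{1} = -2 · 1 = -2
  i = 3 (odd): ∫ x^3 ρ_sc = 0 (vanishes)
  i = 4 (even): a_4 · C_{2} = -2 · 2 = -4

Summing the contributions: ∫_{−2}^{2} p(x) ρ_sc(x) dx = (-3) + (-2) + (-4) = -9.


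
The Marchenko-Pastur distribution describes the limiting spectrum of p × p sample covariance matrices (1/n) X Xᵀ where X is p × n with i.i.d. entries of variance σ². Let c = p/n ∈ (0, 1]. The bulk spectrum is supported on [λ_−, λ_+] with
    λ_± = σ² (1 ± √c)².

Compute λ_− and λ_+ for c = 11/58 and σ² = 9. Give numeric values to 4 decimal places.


c = 11/58 = 0.189655; √c = 0.435494.
λ_− = σ² (1 − √c)² = 9 · (1 − 0.435494)² = 9 · (0.564506)² = 2.868001.
λ_+ = σ² (1 + √c)² = 9 · (1 + 0.435494)² = 9 · (1.435494)² = 18.545792.

Rounded to 4 decimal places: λ_− ≈ 2.8680, λ_+ ≈ 18.5458.


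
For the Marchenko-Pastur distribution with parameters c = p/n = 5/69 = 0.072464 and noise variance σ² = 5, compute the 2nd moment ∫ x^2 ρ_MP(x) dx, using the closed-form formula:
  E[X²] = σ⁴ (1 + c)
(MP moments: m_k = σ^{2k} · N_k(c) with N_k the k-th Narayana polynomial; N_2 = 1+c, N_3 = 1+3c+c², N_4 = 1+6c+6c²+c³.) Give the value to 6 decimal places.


E[X²] = σ⁴ (1 + c) (second MP moment). With σ² = 5 (so σ⁴ = 25) and c = 5/69 = 0.072464: E[X²] = 25 · (1 + 0.072464) = 25 · 1.072464.

So E[X^2] = 26.811594.


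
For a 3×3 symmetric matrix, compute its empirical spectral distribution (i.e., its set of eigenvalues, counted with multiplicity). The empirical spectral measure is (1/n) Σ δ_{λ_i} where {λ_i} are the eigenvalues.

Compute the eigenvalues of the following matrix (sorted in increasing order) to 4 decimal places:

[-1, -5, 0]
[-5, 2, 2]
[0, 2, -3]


Since M is real symmetric, all three eigenvalues are real; they are the roots of det(λI − M) = λ³ − (tr M) λ² + s λ − det M, where s is the sum of the principal 2×2 minors.
tr M = -1 + 2 + (-3) = -2.
s = ((-1)·2 − (-5)²) + ((-1)·(-3) − 0²) + (2·(-3) − 2²) = -27 + 3 + (-10) = -34.
det M (expand along row 1) = (-1)·(-10) − (-5)·15 + 0·(-10) = 85.
Characteristic polynomial: λ³ + 2λ² − 34λ − 85 = 0.
Substitute λ = y + (tr M)/3 = y − 0.666667 to remove the quadratic term: y³ + p·y + q = 0 with p = s − (tr M)²/3 = -35.333333 and q = −2(tr M)³/27 + (tr M)·s/3 − det M = -61.740741.
Three real roots ⇒ use the trigonometric (Viète) form: r = 2√(−p/3) = 6.863753, φ = arccos(3q/(p·r)) = arccos(0.763742) = 0.701706 rad.
y_k = r·cos(φ/3 − 2πk/3) for k = 0, 1, 2 gives y = 6.676850, -1.960712, -4.716138.
λ_k = y_k − 0.666667 gives λ = 6.0102, -2.6274, -5.3828 (check: the sum is -2.0000 = tr M).

Eigenvalues sorted in increasing order: [-5.3828, -2.6274, 6.0102].


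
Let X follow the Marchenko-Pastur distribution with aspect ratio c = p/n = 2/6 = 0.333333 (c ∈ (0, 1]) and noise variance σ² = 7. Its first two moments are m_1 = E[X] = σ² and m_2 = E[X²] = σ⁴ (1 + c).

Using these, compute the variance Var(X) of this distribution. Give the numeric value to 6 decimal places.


m_1 = E[X] = σ² = 7, so m_1² = 49.
m_2 = E[X²] = σ⁴ (1 + c) = 49 · (1 + 0.333333) = 49 · 1.333333 = 65.333333.
(Note m_2 − m_1² simplifies to c · σ⁴ = 0.333333 · 49.)

Var(X) = m_2 − m_1² = 65.333333 − 49 = 16.333333.


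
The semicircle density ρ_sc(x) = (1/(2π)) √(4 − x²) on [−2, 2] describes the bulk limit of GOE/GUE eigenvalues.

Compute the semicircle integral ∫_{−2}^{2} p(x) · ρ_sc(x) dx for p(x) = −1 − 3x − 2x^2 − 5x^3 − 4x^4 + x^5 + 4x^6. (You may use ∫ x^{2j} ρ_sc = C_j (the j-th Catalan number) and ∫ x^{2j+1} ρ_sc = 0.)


Write p(x) = Σ a_i x^i, split into monomials and integrate each against ρ_sc separately.
Using ∫ x^{2j} ρ_sc = C_j = (1/(j+1)) C(2j, j) (Catalan numbers) and ∫ x^{2j+1} ρ_sc = 0 (odd monomials vanish by symmetry):
  i = 0 (even): a_0 · C_{0} = -1 · 1 = -1
  i = 1 (odd): ∫ x^1 ρ_sc = 0 (vanishes)
  i = 2 (even): a_2 · C_{1} = -2 · 1 = -2
  i = 3 (odd): ∫ x^3 ρ_sc = 0 (vanishes)
  i = 4 (even): a_4 · C_{2} = -4 · 2 = -8
  i = 5 (odd): ∫ x^5 ρ_sc = 0 (vanishes)
  i = 6 (even): a_6 · C_{3} = 4 · 5 = 20

Summing the contributions: ∫_{−2}^{2} p(x) ρ_sc(x) dx = (-1) + (-2) + (-8) + 20 = 9.


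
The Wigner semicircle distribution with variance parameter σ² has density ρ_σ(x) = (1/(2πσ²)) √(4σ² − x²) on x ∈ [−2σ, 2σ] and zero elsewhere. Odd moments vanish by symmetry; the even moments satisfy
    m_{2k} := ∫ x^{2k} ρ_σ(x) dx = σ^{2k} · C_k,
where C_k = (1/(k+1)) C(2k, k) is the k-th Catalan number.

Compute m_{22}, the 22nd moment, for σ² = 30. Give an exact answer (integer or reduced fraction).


By the scaled semicircle moment identity, m_{2k} = σ^{2k} · C_k with k = 11.
C_11 = (1/(k+1)) · C(2k, k) = (1/12) · C(22, 11) = (1/12) · 705432 = 58786.
σ^{2k} = (σ²)^k = (30)^11 = 17714700000000000.

Therefore m_{22} = σ^{22} · C_11 = 17714700000000000 · 58786 = 1041376354200000000000.


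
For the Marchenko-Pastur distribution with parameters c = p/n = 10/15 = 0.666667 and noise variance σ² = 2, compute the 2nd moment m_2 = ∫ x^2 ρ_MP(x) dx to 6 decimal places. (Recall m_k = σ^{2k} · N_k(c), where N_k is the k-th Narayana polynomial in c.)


E[X²] = σ⁴ (1 + c) (second MP moment). With σ² = 2 (so σ⁴ = 4) and c = 10/15 = 0.666667: E[X²] = 4 · (1 + 0.666667) = 4 · 1.666667.

So E[X^2] = 6.666667.


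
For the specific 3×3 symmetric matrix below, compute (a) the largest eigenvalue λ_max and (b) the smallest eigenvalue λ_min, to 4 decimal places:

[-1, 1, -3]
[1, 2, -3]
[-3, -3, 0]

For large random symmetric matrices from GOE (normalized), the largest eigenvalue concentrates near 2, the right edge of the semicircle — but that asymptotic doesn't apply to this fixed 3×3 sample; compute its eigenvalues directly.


Since M is real symmetric, all three eigenvalues are real; they are the roots of det(λI − M) = λ³ − (tr M) λ² + s λ − det M, where s is the sum of the principal 2×2 minors.
tr M = -1 + 2 + 0 = 1.
s = ((-1)·2 − 1²) + ((-1)·0 − (-3)²) + (2·0 − (-3)²) = -3 + (-9) + (-9) = -21.
det M (expand along row 1) = (-1)·(-9) − 1·(-9) + (-3)·3 = 9.
Characteristic polynomial: λ³ − λ² − 21λ − 9 = 0.
Substitute λ = y + (tr M)/3 = y + 0.333333 to remove the quadratic term: y³ + p·y + q = 0 with p = s − (tr M)²/3 = -21.333333 and q = −2(tr M)³/27 + (tr M)·s/3 − det M = -16.074074.
Three real roots ⇒ use the trigonometric (Viète) form: r = 2√(−p/3) = 5.333333, φ = arccos(3q/(p·r)) = arccos(0.423828) = 1.133129 rad.
y_k = r·cos(φ/3 − 2πk/3) for k = 0, 1, 2 gives y = 4.957396, -0.775319, -4.182077.
λ_k = y_k + 0.333333 gives λ = 5.2907, -0.4420, -3.8487 (check: the sum is 1.0000 = tr M).

Hence λ_max = 5.2907 and λ_min = -3.8487.


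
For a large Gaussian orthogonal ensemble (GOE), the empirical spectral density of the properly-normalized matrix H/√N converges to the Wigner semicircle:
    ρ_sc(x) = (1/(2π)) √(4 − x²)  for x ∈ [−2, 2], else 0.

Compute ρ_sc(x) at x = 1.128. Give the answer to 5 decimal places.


ρ_sc(x) = (1/(2π)) √(4 − x²). With x = 1.128:
  4 − x² = 4 − (1.128)² = 4 − 1.272384 = 2.727616.
  √(4 − x²) = 1.651550.
  1/(2π) = 0.159155.
  ρ_sc(1.128) = 0.159155 · 1.651550 = 0.262852.

Rounded to 5 decimal places: ρ_sc(1.128) ≈ 0.26285.


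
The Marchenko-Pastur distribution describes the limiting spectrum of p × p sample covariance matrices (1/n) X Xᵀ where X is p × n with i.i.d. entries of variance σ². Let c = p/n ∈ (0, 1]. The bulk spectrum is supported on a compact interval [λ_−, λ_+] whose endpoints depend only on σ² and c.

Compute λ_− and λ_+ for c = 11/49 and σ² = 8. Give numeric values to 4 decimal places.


c = 11/49 = 0.224490; √c = 0.473804.
λ_− = σ² (1 − √c)² = 8 · (1 − 0.473804)² = 8 · (0.526196)² = 2.215062.
λ_+ = σ² (1 + √c)² = 8 · (1 + 0.473804)² = 8 · (1.473804)² = 17.376775.

Rounded to 4 decimal places: λ_− ≈ 2.2151, λ_+ ≈ 17.3768.


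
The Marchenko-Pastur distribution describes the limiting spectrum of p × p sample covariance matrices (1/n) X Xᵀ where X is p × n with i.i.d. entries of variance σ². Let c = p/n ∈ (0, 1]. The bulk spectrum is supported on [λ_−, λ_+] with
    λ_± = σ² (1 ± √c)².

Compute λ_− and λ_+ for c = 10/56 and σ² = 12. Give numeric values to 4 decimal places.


c = 10/56 = 0.178571; √c = 0.422577.
λ_− = σ² (1 − √c)² = 12 · (1 − 0.422577)² = 12 · (0.577423)² = 4.001006.
λ_+ = σ² (1 + √c)² = 12 · (1 + 0.422577)² = 12 · (1.422577)² = 24.284708.

Rounded to 4 decimal places: λ_− ≈ 4.0010, λ_+ ≈ 24.2847.


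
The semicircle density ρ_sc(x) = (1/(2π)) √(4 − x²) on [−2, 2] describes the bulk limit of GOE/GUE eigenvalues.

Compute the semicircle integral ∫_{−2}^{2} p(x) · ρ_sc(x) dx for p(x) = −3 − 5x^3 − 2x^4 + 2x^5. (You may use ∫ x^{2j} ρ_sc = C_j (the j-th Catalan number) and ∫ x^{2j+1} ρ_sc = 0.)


Write p(x) = Σ a_i x^i, split into monomials and integrate each against ρ_sc separately.
Using ∫ x^{2j} ρ_sc = C_j = (1/(j+1)) C(2j, j) (Catalan numbers) and ∫ x^{2j+1} ρ_sc = 0 (odd monomials vanish by symmetry):
  i = 0 (even): a_0 · C_{0} = -3 · 1 = -3
  i = 3 (odd): ∫ x^3 ρ_sc = 0 (vanishes)
  i = 4 (even): a_4 · C_{2} = -2 · 2 = -4
  i = 5 (odd): ∫ x^5 ρ_sc = 0 (vanishes)

Summing the contributions: ∫_{−2}^{2} p(x) ρ_sc(x) dx = (-3) + (-4) = -7.


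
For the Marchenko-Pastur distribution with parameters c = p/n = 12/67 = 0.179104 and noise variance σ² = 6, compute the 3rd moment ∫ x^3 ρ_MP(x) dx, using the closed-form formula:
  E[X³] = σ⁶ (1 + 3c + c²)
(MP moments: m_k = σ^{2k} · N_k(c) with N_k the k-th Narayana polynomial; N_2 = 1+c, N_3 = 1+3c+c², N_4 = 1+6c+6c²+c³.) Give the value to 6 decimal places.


E[X³] = σ⁶ (1 + 3c + c²) (third MP moment). With σ² = 6 (so σ⁶ = 216) and c = 12/67 = 0.179104: E[X³] = 216 · (1 + 3·0.179104 + (0.179104)²) = 216 · 1.569392.

So E[X^3] = 338.988639.


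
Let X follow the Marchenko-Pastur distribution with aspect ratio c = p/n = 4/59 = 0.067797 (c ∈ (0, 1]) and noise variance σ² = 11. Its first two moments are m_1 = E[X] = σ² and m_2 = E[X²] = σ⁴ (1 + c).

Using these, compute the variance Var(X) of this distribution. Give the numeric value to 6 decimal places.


m_1 = E[X] = σ² = 11, so m_1² = 121.
m_2 = E[X²] = σ⁴ (1 + c) = 121 · (1 + 0.067797) = 121 · 1.067797 = 129.203390.
(Note m_2 − m_1² simplifies to c · σ⁴ = 0.067797 · 121.)

Var(X) = m_2 − m_1² = 129.203390 − 121 = 8.203390.


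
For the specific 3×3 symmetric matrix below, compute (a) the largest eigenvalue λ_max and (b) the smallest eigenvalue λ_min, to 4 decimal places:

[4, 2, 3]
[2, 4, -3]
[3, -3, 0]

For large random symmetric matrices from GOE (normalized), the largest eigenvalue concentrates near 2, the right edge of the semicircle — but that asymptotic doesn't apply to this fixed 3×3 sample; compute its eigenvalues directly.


Since M is real symmetric, all three eigenvalues are real; they are the roots of det(λI − M) = λ³ − (tr M) λ² + s λ − det M, where s is the sum of the principal 2×2 minors.
tr M = 4 + 4 + 0 = 8.
s = (4·4 − 2²) + (4·0 − 3²) + (4·0 − (-3)²) = 12 + (-9) + (-9) = -6.
det M (expand along row 1) = 4·(-9) − 2·9 + 3·(-18) = -108.
Characteristic polynomial: λ³ − 8λ² − 6λ + 108 = 0.
Substitute λ = y + (tr M)/3 = y + 2.666667 to remove the quadratic term: y³ + p·y + q = 0 with p = s − (tr M)²/3 = -27.333333 and q = −2(tr M)³/27 + (tr M)·s/3 − det M = 54.074074.
Three real roots ⇒ use the trigonometric (Viète) form: r = 2√(−p/3) = 6.036923, φ = arccos(3q/(p·r)) = arccos(-0.983110) = 2.957539 rad.
y_k = r·cos(φ/3 − 2πk/3) for k = 0, 1, 2 gives y = 3.333333, 2.692232, -6.025566.
λ_k = y_k + 2.666667 gives λ = 6.0000, 5.3589, -3.3589 (check: the sum is 8.0000 = tr M).

Hence λ_max = 6.0000 and λ_min = -3.3589.


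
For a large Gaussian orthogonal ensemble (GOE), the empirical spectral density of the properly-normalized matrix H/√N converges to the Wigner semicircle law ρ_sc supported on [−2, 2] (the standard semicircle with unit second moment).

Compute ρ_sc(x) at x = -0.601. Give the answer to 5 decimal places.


ρ_sc(x) = (1/(2π)) √(4 − x²). With x = -0.601:
  4 − x² = 4 − (-0.601)² = 4 − 0.361201 = 3.638799.
  √(4 − x²) = 1.907564.
  1/(2π) = 0.159155.
  ρ_sc(-0.601) = 0.159155 · 1.907564 = 0.303598.

Rounded to 5 decimal places: ρ_sc(-0.601) ≈ 0.30360.


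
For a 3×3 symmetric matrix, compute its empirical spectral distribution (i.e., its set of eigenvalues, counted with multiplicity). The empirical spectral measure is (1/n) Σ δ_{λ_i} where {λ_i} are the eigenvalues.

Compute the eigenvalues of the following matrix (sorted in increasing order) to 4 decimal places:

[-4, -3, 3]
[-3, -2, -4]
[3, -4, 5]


Since M is real symmetric, all three eigenvalues are real; they are the roots of det(λI − M) = λ³ − (tr M) λ² + s λ − det M, where s is the sum of the principal 2×2 minors.
tr M = -4 + (-2) + 5 = -1.
s = ((-4)·(-2) − (-3)²) + ((-4)·5 − 3²) + ((-2)·5 − (-4)²) = -1 + (-29) + (-26) = -56.
det M (expand along row 1) = (-4)·(-26) − (-3)·(-3) + 3·18 = 149.
Characteristic polynomial: λ³ + λ² − 56λ − 149 = 0.
Substitute λ = y + (tr M)/3 = y − 0.333333 to remove the quadratic term: y³ + p·y + q = 0 with p = s − (tr M)²/3 = -56.333333 and q = −2(tr M)³/27 + (tr M)·s/3 − det M = -130.259259.
Three real roots ⇒ use the trigonometric (Viète) form: r = 2√(−p/3) = 8.666667, φ = arccos(3q/(p·r)) = arccos(0.800410) = 0.642818 rad.
y_k = r·cos(φ/3 − 2πk/3) for k = 0, 1, 2 gives y = 8.468471, -2.638279, -5.830193.
λ_k = y_k − 0.333333 gives λ = 8.1351, -2.9716, -6.1635 (check: the sum is -1.0000 = tr M).

Eigenvalues sorted in increasing order: [-6.1635, -2.9716, 8.1351].


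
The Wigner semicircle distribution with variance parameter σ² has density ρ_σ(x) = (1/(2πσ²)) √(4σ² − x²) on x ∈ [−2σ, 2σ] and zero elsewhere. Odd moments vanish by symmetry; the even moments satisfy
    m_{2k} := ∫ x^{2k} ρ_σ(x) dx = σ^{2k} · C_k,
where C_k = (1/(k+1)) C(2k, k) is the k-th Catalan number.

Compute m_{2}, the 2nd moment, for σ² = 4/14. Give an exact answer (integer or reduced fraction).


By the scaled semicircle moment identity, m_{2k} = σ^{2k} · C_k with k = 1.
C_1 = (1/(k+1)) · C(2k, k) = (1/2) · C(2, 1) = (1/2) · 2 = 1.
σ^{2k} = (σ²)^k = (4/14)^1 = 2/7.

Therefore m_{2} = σ^{2} · C_1 = (2/7) · 1 = 2/7.


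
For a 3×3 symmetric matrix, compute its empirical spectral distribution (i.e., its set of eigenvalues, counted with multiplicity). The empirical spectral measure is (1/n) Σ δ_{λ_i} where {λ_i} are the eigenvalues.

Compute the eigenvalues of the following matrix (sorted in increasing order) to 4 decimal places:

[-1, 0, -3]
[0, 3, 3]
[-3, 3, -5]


Since M is real symmetric, all three eigenvalues are real; they are the roots of det(λI − M) = λ³ − (tr M) λ² + s λ − det M, where s is the sum of the principal 2×2 minors.
tr M = -1 + 3 + (-5) = -3.
s = ((-1)·3 − 0²) + ((-1)·(-5) − (-3)²) + (3·(-5) − 3²) = -3 + (-4) + (-24) = -31.
det M (expand along row 1) = (-1)·(-24) − 0·9 + (-3)·9 = -3.
Characteristic polynomial: λ³ + 3λ² − 31λ + 3 = 0.
Substitute λ = y + (tr M)/3 = y − 1.000000 to remove the quadratic term: y³ + p·y + q = 0 with p = s − (tr M)²/3 = -34.000000 and q = −2(tr M)³/27 + (tr M)·s/3 − det M = 36.000000.
Three real roots ⇒ use the trigonometric (Viète) form: r = 2√(−p/3) = 6.733003, φ = arccos(3q/(p·r)) = arccos(-0.471776) = 2.062100 rad.
y_k = r·cos(φ/3 − 2πk/3) for k = 0, 1, 2 gives y = 5.204069, 1.097729, -6.301798.
λ_k = y_k − 1.000000 gives λ = 4.2041, 0.0977, -7.3018 (check: the sum is -3.0000 = tr M).

Eigenvalues sorted in increasing order: [-7.3018, 0.0977, 4.2041].


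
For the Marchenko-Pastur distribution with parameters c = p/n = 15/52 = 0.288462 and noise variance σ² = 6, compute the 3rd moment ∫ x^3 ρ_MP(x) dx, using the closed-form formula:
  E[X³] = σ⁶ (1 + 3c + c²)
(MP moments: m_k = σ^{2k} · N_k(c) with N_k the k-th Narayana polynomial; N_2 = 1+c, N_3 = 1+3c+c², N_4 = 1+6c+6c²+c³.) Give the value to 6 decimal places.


E[X³] = σ⁶ (1 + 3c + c²) (third MP moment). With σ² = 6 (so σ⁶ = 216) and c = 15/52 = 0.288462: E[X³] = 216 · (1 + 3·0.288462 + (0.288462)²) = 216 · 1.948595.

So E[X^3] = 420.896450.


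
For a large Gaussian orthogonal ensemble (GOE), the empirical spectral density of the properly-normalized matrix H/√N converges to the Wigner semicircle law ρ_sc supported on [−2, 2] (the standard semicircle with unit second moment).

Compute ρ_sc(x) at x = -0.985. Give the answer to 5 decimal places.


ρ_sc(x) = (1/(2π)) √(4 − x²). With x = -0.985:
  4 − x² = 4 − (-0.985)² = 4 − 0.970225 = 3.029775.
  √(4 − x²) = 1.740625.
  1/(2π) = 0.159155.
  ρ_sc(-0.985) = 0.159155 · 1.740625 = 0.277029.

Rounded to 5 decimal places: ρ_sc(-0.985) ≈ 0.27703.


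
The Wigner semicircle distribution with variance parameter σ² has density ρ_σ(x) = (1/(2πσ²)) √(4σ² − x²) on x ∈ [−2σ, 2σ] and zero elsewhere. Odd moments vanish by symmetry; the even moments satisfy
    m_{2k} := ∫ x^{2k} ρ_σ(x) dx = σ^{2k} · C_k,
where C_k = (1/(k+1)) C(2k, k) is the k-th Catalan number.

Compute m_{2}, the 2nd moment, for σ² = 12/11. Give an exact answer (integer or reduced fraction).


By the scaled semicircle moment identity, m_{2k} = σ^{2k} · C_k with k = 1.
C_1 = (1/(k+1)) · C(2k, k) = (1/2) · C(2, 1) = (1/2) · 2 = 1.
σ^{2k} = (σ²)^k = (12/11)^1 = 12/11.

Therefore m_{2} = σ^{2} · C_1 = (12/11) · 1 = 12/11.


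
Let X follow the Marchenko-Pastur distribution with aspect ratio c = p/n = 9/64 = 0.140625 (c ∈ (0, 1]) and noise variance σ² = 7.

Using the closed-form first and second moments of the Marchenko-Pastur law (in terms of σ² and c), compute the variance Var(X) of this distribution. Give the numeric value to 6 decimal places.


Recall the MP moments m_1 = E[X] = σ² and m_2 = E[X²] = σ⁴ (1 + c).
m_1 = E[X] = σ² = 7, so m_1² = 49.
m_2 = E[X²] = σ⁴ (1 + c) = 49 · (1 + 0.140625) = 49 · 1.140625 = 55.890625.
(Note m_2 − m_1² simplifies to c · σ⁴ = 0.140625 · 49.)

Var(X) = m_2 − m_1² = 55.890625 − 49 = 6.890625.


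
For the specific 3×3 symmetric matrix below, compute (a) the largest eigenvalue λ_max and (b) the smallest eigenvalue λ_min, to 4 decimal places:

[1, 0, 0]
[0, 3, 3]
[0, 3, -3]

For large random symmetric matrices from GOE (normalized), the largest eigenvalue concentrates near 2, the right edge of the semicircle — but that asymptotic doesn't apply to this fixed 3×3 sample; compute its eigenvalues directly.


Since M is real symmetric, all three eigenvalues are real; they are the roots of det(λI − M) = λ³ − (tr M) λ² + s λ − det M, where s is the sum of the principal 2×2 minors.
tr M = 1 + 3 + (-3) = 1.
s = (1·3 − 0²) + (1·(-3) − 0²) + (3·(-3) − 3²) = 3 + (-3) + (-18) = -18.
det M (expand along row 1) = 1·(-18) − 0·0 + 0·0 = -18.
Characteristic polynomial: λ³ − λ² − 18λ + 18 = 0.
Substitute λ = y + (tr M)/3 = y + 0.333333 to remove the quadratic term: y³ + p·y + q = 0 with p = s − (tr M)²/3 = -18.333333 and q = −2(tr M)³/27 + (tr M)·s/3 − det M = 11.925926.
Three real roots ⇒ use the trigonometric (Viète) form: r = 2√(−p/3) = 4.944132, φ = arccos(3q/(p·r)) = arccos(-0.394713) = 1.976552 rad.
y_k = r·cos(φ/3 − 2πk/3) for k = 0, 1, 2 gives y = 3.909307, 0.666667, -4.575974.
λ_k = y_k + 0.333333 gives λ = 4.2426, 1.0000, -4.2426 (check: the sum is 1.0000 = tr M).

Hence λ_max = 4.2426 and λ_min = -4.2426.


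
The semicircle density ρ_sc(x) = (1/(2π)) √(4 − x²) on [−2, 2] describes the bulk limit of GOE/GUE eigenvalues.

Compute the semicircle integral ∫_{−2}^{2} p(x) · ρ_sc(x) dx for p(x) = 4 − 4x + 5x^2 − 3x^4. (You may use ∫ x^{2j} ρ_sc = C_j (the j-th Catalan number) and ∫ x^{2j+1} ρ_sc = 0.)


Write p(x) = Σ a_i x^i, split into monomials and integrate each against ρ_sc separately.
Using ∫ x^{2j} ρ_sc = C_j = (1/(j+1)) C(2j, j) (Catalan numbers) and ∫ x^{2j+1} ρ_sc = 0 (odd monomials vanish by symmetry):
  i = 0 (even): a_0 · C_{0} = 4 · 1 = 4
  i = 1 (odd): ∫ x^1 ρ_sc = 0 (vanishes)
  i = 2 (even): a_2 · C_{1} = 5 · 1 = 5
  i = 4 (even): a_4 · C_{2} = -3 · 2 = -6

Summing the contributions: ∫_{−2}^{2} p(x) ρ_sc(x) dx = 4 + 5 + (-6) = 3.


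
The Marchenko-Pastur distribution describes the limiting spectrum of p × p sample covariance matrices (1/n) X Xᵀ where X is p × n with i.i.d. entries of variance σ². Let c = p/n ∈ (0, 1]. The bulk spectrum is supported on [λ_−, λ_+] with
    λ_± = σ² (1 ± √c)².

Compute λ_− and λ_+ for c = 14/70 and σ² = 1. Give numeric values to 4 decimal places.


c = 14/70 = 0.200000; √c = 0.447214.
λ_− = σ² (1 − √c)² = 1 · (1 − 0.447214)² = 1 · (0.552786)² = 0.305573.
λ_+ = σ² (1 + √c)² = 1 · (1 + 0.447214)² = 1 · (1.447214)² = 2.094427.

Rounded to 4 decimal places: λ_− ≈ 0.3056, λ_+ ≈ 2.0944.


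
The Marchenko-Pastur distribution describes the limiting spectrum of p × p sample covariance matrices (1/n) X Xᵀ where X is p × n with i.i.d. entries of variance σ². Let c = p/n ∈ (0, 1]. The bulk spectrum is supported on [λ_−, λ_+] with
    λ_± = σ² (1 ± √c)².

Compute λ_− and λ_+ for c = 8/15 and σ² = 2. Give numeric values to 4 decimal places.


c = 8/15 = 0.533333; √c = 0.730297.
λ_− = σ² (1 − √c)² = 2 · (1 − 0.730297)² = 2 · (0.269703)² = 0.145480.
λ_+ = σ² (1 + √c)² = 2 · (1 + 0.730297)² = 2 · (1.730297)² = 5.987854.

Rounded to 4 decimal places: λ_− ≈ 0.1455, λ_+ ≈ 5.9879.


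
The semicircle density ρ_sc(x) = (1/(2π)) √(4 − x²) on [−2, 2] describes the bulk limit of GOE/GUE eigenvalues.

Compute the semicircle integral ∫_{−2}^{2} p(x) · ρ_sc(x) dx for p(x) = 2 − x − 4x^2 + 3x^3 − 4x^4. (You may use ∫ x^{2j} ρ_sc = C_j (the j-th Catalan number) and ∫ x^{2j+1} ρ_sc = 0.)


Write p(x) = Σ a_i x^i, split into monomials and integrate each against ρ_sc separately.
Using ∫ x^{2j} ρ_sc = C_j = (1/(j+1)) C(2j, j) (Catalan numbers) and ∫ x^{2j+1} ρ_sc = 0 (odd monomials vanish by symmetry):
  i = 0 (even): a_0 · C_{0} = 2 · 1 = 2
  i = 1 (odd): ∫ x^1 ρ_sc = 0 (vanishes)
  i = 2 (even): a_2 · C_{1} = -4 · 1 = -4
  i = 3 (odd): ∫ x^3 ρ_sc = 0 (vanishes)
  i = 4 (even): a_4 · C_{2} = -4 · 2 = -8

Summing the contributions: ∫_{−2}^{2} p(x) ρ_sc(x) dx = 2 + (-4) + (-8) = -10.


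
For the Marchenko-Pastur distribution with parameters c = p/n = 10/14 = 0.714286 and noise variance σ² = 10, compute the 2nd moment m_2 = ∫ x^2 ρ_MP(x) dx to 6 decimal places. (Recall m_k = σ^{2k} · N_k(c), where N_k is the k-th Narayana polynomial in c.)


E[X²] = σ⁴ (1 + c) (second MP moment). With σ² = 10 (so σ⁴ = 100) and c = 10/14 = 0.714286: E[X²] = 100 · (1 + 0.714286) = 100 · 1.714286.

So E[X^2] = 171.428571.


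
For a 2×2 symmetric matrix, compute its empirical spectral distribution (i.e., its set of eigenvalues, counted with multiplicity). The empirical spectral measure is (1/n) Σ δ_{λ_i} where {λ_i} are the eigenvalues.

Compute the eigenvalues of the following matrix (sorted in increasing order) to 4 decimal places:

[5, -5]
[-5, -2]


Since M is real symmetric, both eigenvalues are real; they are the roots of det(λI − M) = λ² − (tr M) λ + det M.
tr M = 5 + (-2) = 3.
det M = 5·(-2) − (-5)² = -10 − 25 = -35.
Characteristic polynomial: λ² − 3λ − 35 = 0.
Discriminant Δ = (tr M)² − 4·det M = 9 − (-140) = 149; √Δ = 12.206556.
λ = (tr M ± √Δ)/2 = (3 ± 12.206556)/2, giving (tr M − √Δ)/2 = -4.6033 and (tr M + √Δ)/2 = 7.6033.

Eigenvalues sorted in increasing order: [-4.6033, 7.6033].


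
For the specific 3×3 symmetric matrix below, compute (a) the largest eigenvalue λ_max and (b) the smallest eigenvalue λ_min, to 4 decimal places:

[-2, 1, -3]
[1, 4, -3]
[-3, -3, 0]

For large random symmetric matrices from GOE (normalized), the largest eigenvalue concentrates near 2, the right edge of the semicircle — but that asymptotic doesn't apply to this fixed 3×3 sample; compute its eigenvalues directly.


Since M is real symmetric, all three eigenvalues are real; they are the roots of det(λI − M) = λ³ − (tr M) λ² + s λ − det M, where s is the sum of the principal 2×2 minors.
tr M = -2 + 4 + 0 = 2.
s = ((-2)·4 − 1²) + ((-2)·0 − (-3)²) + (4·0 − (-3)²) = -9 + (-9) + (-9) = -27.
det M (expand along row 1) = (-2)·(-9) − 1·(-9) + (-3)·9 = 0.
Characteristic polynomial: λ³ − 2λ² − 27λ = 0.
Substitute λ = y + (tr M)/3 = y + 0.666667 to remove the quadratic term: y³ + p·y + q = 0 with p = s − (tr M)²/3 = -28.333333 and q = −2(tr M)³/27 + (tr M)·s/3 − det M = -18.592593.
Three real roots ⇒ use the trigonometric (Viète) form: r = 2√(−p/3) = 6.146363, φ = arccos(3q/(p·r)) = arccos(0.320291) = 1.244759 rad.
y_k = r·cos(φ/3 − 2πk/3) for k = 0, 1, 2 gives y = 5.624836, -0.666667, -4.958169.
λ_k = y_k + 0.666667 gives λ = 6.2915, 0.0000, -4.2915 (check: the sum is 2.0000 = tr M).

Hence λ_max = 6.2915 and λ_min = -4.2915.


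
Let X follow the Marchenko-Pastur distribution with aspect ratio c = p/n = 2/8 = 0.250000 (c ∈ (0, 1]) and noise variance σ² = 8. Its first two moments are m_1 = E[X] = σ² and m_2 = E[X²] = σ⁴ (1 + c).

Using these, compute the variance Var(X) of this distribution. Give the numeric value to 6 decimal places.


m_1 = E[X] = σ² = 8, so m_1² = 64.
m_2 = E[X²] = σ⁴ (1 + c) = 64 · (1 + 0.250000) = 64 · 1.250000 = 80.000000.
(Note m_2 − m_1² simplifies to c · σ⁴ = 0.250000 · 64.)

Var(X) = m_2 − m_1² = 80.000000 − 64 = 16.000000.


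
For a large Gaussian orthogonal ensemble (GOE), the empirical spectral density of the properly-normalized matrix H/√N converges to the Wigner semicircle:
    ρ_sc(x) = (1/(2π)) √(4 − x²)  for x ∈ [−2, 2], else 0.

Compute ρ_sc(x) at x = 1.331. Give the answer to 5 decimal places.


ρ_sc(x) = (1/(2π)) √(4 − x²). With x = 1.331:
  4 − x² = 4 − (1.331)² = 4 − 1.771561 = 2.228439.
  √(4 − x²) = 1.492796.
  1/(2π) = 0.159155.
  ρ_sc(1.331) = 0.159155 · 1.492796 = 0.237586.

Rounded to 5 decimal places: ρ_sc(1.331) ≈ 0.23759.


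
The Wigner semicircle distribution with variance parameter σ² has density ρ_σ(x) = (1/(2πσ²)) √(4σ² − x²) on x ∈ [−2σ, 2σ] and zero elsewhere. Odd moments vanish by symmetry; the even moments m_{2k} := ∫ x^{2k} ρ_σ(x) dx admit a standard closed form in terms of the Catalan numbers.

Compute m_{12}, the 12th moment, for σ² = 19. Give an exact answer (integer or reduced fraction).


By the scaled semicircle moment identity, m_{2k} = σ^{2k} · C_k with k = 6.
C_6 = (1/(k+1)) · C(2k, k) = (1/7) · C(12, 6) = (1/7) · 924 = 132.
σ^{2k} = (σ²)^k = (19)^6 = 47045881.

Therefore m_{12} = σ^{12} · C_6 = 47045881 · 132 = 6210056292.


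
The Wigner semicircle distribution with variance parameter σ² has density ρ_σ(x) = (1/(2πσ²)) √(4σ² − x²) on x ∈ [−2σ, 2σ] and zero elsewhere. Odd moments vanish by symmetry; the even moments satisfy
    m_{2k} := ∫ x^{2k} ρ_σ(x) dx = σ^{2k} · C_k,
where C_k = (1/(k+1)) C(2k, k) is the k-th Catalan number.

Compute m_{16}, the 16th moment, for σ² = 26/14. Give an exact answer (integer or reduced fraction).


By the scaled semicircle moment identity, m_{2k} = σ^{2k} · C_k with k = 8.
C_8 = (1/(k+1)) · C(2k, k) = (1/9) · C(16, 8) = (1/9) · 12870 = 1430.
σ^{2k} = (σ²)^k = (26/14)^8 = 815730721/5764801.

Therefore m_{16} = σ^{16} · C_8 = (815730721/5764801) · 1430 = 1166494931030/5764801.


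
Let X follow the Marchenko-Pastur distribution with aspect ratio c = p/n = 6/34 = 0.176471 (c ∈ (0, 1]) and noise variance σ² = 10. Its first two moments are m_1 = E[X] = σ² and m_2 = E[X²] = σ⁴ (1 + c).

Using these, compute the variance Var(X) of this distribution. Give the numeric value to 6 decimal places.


m_1 = E[X] = σ² = 10, so m_1² = 100.
m_2 = E[X²] = σ⁴ (1 + c) = 100 · (1 + 0.176471) = 100 · 1.176471 = 117.647059.
(Note m_2 − m_1² simplifies to c · σ⁴ = 0.176471 · 100.)

Var(X) = m_2 − m_1² = 117.647059 − 100 = 17.647059.


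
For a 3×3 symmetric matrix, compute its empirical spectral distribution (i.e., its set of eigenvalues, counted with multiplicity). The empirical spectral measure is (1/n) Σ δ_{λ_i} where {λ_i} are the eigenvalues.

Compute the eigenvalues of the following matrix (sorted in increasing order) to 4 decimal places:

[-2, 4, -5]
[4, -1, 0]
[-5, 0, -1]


Since M is real symmetric, all three eigenvalues are real; they are the roots of det(λI − M) = λ³ − (tr M) λ² + s λ − det M, where s is the sum of the principal 2×2 minors.
tr M = -2 + (-1) + (-1) = -4.
s = ((-2)·(-1) − 4²) + ((-2)·(-1) − (-5)²) + ((-1)·(-1) − 0²) = -14 + (-23) + 1 = -36.
det M (expand along row 1) = (-2)·1 − 4·(-4) + (-5)·(-5) = 39.
Characteristic polynomial: λ³ + 4λ² − 36λ − 39 = 0.
Substitute λ = y + (tr M)/3 = y − 1.333333 to remove the quadratic term: y³ + p·y + q = 0 with p = s − (tr M)²/3 = -41.333333 and q = −2(tr M)³/27 + (tr M)·s/3 − det M = 13.740741.
Three real roots ⇒ use the trigonometric (Viète) form: r = 2√(−p/3) = 7.423686, φ = arccos(3q/(p·r)) = arccos(-0.134342) = 1.705546 rad.
y_k = r·cos(φ/3 − 2πk/3) for k = 0, 1, 2 gives y = 6.255950, 0.333333, -6.589283.
λ_k = y_k − 1.333333 gives λ = 4.9226, -1.0000, -7.9226 (check: the sum is -4.0000 = tr M).

Eigenvalues sorted in increasing order: [-7.9226, -1.0000, 4.9226].


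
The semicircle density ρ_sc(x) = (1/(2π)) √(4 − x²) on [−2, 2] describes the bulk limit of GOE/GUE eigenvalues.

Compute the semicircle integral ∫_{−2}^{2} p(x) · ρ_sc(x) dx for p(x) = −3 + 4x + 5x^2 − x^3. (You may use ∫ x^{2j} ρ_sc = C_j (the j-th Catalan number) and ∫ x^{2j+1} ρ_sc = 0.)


Write p(x) = Σ a_i x^i, split into monomials and integrate each against ρ_sc separately.
Using ∫ x^{2j} ρ_sc = C_j = (1/(j+1)) C(2j, j) (Catalan numbers) and ∫ x^{2j+1} ρ_sc = 0 (odd monomials vanish by symmetry):
  i = 0 (even): a_0 · C_{0} = -3 · 1 = -3
  i = 1 (odd): ∫ x^1 ρ_sc = 0 (vanishes)
  i = 2 (even): a_2 · C_{1} = 5 · 1 = 5
  i = 3 (odd): ∫ x^3 ρ_sc = 0 (vanishes)

Summing the contributions: ∫_{−2}^{2} p(x) ρ_sc(x) dx = (-3) + 5 = 2.


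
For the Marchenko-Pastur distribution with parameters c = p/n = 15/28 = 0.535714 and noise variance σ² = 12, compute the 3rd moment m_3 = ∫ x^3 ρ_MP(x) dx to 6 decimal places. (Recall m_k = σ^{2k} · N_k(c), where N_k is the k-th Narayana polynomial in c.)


E[X³] = σ⁶ (1 + 3c + c²) (third MP moment). With σ² = 12 (so σ⁶ = 1728) and c = 15/28 = 0.535714: E[X³] = 1728 · (1 + 3·0.535714 + (0.535714)²) = 1728 · 2.894133.

So E[X^3] = 5001.061224.


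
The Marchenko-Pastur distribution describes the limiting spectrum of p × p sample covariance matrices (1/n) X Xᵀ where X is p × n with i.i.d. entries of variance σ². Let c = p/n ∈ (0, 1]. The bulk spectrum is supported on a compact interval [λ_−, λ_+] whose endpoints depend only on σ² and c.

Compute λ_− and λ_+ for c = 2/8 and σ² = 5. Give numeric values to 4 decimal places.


c = 2/8 = 0.250000; √c = 0.500000.
λ_− = σ² (1 − √c)² = 5 · (1 − 0.500000)² = 5 · (0.500000)² = 1.250000.
λ_+ = σ² (1 + √c)² = 5 · (1 + 0.500000)² = 5 · (1.500000)² = 11.250000.

Rounded to 4 decimal places: λ_− ≈ 1.2500, λ_+ ≈ 11.2500.


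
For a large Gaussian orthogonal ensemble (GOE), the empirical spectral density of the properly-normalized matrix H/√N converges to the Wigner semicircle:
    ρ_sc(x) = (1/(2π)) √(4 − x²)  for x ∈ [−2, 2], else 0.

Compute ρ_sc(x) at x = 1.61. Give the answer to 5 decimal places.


ρ_sc(x) = (1/(2π)) √(4 − x²). With x = 1.61:
  4 − x² = 4 − (1.61)² = 4 − 2.592100 = 1.407900.
  √(4 − x²) = 1.186550.
  1/(2π) = 0.159155.
  ρ_sc(1.61) = 0.159155 · 1.186550 = 0.188845.

Rounded to 5 decimal places: ρ_sc(1.61) ≈ 0.18885.


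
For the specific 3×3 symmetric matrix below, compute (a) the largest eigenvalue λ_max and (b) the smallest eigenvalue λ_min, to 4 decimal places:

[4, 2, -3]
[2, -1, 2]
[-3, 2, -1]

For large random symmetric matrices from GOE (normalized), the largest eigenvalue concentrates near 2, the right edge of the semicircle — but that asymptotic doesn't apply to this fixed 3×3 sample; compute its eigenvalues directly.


Since M is real symmetric, all three eigenvalues are real; they are the roots of det(λI − M) = λ³ − (tr M) λ² + s λ − det M, where s is the sum of the principal 2×2 minors.
tr M = 4 + (-1) + (-1) = 2.
s = (4·(-1) − 2²) + (4·(-1) − (-3)²) + ((-1)·(-1) − 2²) = -8 + (-13) + (-3) = -24.
det M (expand along row 1) = 4·(-3) − 2·4 + (-3)·1 = -23.
Characteristic polynomial: λ³ − 2λ² − 24λ + 23 = 0.
Substitute λ = y + (tr M)/3 = y + 0.666667 to remove the quadratic term: y³ + p·y + q = 0 with p = s − (tr M)²/3 = -25.333333 and q = −2(tr M)³/27 + (tr M)·s/3 − det M = 6.407407.
Three real roots ⇒ use the trigonometric (Viète) form: r = 2√(−p/3) = 5.811865, φ = arccos(3q/(p·r)) = arccos(-0.130556) = 1.701726 rad.
y_k = r·cos(φ/3 − 2πk/3) for k = 0, 1, 2 gives y = 4.901647, 0.253568, -5.155214.
λ_k = y_k + 0.666667 gives λ = 5.5683, 0.9202, -4.4885 (check: the sum is 2.0000 = tr M).

Hence λ_max = 5.5683 and λ_min = -4.4885.


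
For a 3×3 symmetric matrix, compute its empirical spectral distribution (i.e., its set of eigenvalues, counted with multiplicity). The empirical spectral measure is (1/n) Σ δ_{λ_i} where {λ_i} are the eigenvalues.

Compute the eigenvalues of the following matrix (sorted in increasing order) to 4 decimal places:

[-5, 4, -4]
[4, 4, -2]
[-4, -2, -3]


Since M is real symmetric, all three eigenvalues are real; they are the roots of det(λI − M) = λ³ − (tr M) λ² + s λ − det M, where s is the sum of the principal 2×2 minors.
tr M = -5 + 4 + (-3) = -4.
s = ((-5)·4 − 4²) + ((-5)·(-3) − (-4)²) + (4·(-3) − (-2)²) = -36 + (-1) + (-16) = -53.
det M (expand along row 1) = (-5)·(-16) − 4·(-20) + (-4)·8 = 128.
Characteristic polynomial: λ³ + 4λ² − 53λ − 128 = 0.
Substitute λ = y + (tr M)/3 = y − 1.333333 to remove the quadratic term: y³ + p·y + q = 0 with p = s − (tr M)²/3 = -58.333333 and q = −2(tr M)³/27 + (tr M)·s/3 − det M = -52.592593.
Three real roots ⇒ use the trigonometric (Viète) form: r = 2√(−p/3) = 8.819171, φ = arccos(3q/(p·r)) = arccos(0.306691) = 1.259082 rad.
y_k = r·cos(φ/3 − 2πk/3) for k = 0, 1, 2 gives y = 8.053788, -0.914707, -7.139081.
λ_k = y_k − 1.333333 gives λ = 6.7205, -2.2480, -8.4724 (check: the sum is -4.0000 = tr M).

Eigenvalues sorted in increasing order: [-8.4724, -2.2480, 6.7205].
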